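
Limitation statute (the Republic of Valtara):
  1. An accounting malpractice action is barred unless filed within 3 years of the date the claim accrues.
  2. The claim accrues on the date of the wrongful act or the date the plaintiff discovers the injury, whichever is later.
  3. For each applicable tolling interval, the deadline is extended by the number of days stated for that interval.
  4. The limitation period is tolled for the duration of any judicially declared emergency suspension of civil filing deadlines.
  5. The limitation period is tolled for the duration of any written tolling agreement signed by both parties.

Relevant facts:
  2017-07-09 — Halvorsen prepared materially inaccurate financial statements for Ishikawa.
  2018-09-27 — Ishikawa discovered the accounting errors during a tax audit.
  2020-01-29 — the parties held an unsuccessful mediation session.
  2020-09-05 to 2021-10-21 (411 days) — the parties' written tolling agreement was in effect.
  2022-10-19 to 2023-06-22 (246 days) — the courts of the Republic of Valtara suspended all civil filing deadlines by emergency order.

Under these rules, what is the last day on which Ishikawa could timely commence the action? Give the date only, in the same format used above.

2023-07-16

The claim accrued on 2018-09-27 — the later of the 2017-07-09 act and the 2018-09-27 discovery.
Adding the 3 years base period to 2018-09-27 gives a deadline of 2021-09-27, before any tolling.
Because the written tolling agreement ran from 2020-09-05 to 2021-10-21, the deadline is extended by 411 days to 2022-11-12.
The emergency suspension of filing deadlines from 2022-10-19 to 2023-06-22 tolled the period for 246 days, extending the deadline to 2023-07-16.
The other events in the timeline have no effect on the limitation period under the stated rules.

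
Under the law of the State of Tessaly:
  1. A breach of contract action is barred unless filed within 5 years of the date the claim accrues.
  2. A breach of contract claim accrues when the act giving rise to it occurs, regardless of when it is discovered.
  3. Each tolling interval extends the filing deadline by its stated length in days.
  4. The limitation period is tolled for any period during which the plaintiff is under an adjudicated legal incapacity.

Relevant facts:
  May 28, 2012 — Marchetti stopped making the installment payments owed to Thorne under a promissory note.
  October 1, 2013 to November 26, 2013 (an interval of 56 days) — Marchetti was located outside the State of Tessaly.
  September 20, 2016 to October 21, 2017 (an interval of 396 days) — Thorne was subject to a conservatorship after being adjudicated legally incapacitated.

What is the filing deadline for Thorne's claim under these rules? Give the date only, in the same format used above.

The claim accrued on May 28, 2012, the date of the act.
The untolled deadline — 5 years after May 28, 2012 — is May 28, 2017.
The plaintiff's legal incapacity from September 20, 2016 to October 21, 2017 tolled the period for 396 days, extending the deadline to June 28, 2018.
No stated provision tolls the period for the defendant's absence, so the interval from October 1, 2013 to November 26, 2013 has no effect on the deadline.

June 28, 2018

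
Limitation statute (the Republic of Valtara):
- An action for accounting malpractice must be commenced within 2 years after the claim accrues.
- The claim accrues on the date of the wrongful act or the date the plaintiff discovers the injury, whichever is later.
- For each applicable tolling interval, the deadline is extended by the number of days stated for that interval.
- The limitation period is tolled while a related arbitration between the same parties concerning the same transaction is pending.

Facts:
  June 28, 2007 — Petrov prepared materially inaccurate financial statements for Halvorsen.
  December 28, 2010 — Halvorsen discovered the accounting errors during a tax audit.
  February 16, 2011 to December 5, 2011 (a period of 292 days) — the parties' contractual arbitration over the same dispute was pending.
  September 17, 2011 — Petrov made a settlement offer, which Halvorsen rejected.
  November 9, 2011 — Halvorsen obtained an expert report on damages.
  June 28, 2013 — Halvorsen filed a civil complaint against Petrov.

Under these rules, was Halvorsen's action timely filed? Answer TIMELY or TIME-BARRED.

TIMELY

Because discovery on December 28, 2010 post-dates the June 28, 2007 act, accrual under the later-of rule falls on December 28, 2010.
The untolled deadline — 2 years after December 28, 2010 — is December 28, 2012.
The pending related arbitration from February 16, 2011 to December 5, 2011 tolled the period for 292 days, extending the deadline to October 16, 2013.
None of the other events listed affects the running of the period under the stated rules.
The June 28, 2013 filing precedes the October 16, 2013 deadline; the claim is timely.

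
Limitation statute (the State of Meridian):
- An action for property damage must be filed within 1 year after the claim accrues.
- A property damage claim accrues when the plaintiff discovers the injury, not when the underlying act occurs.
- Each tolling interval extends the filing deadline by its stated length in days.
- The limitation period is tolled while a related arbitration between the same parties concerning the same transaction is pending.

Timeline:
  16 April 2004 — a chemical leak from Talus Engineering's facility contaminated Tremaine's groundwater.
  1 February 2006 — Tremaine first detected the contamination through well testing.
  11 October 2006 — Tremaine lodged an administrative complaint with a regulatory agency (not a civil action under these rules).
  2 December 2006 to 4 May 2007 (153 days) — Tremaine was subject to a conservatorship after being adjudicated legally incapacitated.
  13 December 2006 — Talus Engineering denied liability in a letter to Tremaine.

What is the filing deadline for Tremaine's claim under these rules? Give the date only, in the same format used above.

Under the discovery rule, the claim accrued on 1 February 2006, when Tremaine discovered the injury — not on the 16 April 2004 date of the underlying act.
1 year from 1 February 2006 is 1 February 2007.
The plaintiff's legal incapacity from 2 December 2006 to 4 May 2007 does not toll the period, because no stated rule makes the plaintiff's incapacity a tolling event.
Nothing else in the chronology tolls or restarts the period.

1 February 2007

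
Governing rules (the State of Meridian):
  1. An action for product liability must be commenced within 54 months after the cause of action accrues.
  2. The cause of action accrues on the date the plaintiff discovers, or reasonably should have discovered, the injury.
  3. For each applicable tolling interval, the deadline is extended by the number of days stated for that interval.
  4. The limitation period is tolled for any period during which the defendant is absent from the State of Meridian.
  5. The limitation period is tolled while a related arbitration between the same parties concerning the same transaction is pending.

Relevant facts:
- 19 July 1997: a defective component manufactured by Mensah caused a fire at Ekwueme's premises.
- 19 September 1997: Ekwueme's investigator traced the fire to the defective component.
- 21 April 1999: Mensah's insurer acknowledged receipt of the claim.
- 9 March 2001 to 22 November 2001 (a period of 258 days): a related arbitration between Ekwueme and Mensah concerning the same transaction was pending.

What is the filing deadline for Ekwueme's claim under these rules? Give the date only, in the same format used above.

2 December 2002

The claim did not accrue until Ekwueme discovered the injury on 19 September 1997; the 19 July 1997 act date does not start the clock under the stated rule.
Adding the 54 months base period to 19 September 1997 gives a deadline of 19 March 2002, before any tolling.
The period was tolled for 258 days by the pending related arbitration (9 March 2001 to 22 November 2001), pushing the deadline to 2 December 2002.
The other events in the timeline have no effect on the limitation period under the stated rules.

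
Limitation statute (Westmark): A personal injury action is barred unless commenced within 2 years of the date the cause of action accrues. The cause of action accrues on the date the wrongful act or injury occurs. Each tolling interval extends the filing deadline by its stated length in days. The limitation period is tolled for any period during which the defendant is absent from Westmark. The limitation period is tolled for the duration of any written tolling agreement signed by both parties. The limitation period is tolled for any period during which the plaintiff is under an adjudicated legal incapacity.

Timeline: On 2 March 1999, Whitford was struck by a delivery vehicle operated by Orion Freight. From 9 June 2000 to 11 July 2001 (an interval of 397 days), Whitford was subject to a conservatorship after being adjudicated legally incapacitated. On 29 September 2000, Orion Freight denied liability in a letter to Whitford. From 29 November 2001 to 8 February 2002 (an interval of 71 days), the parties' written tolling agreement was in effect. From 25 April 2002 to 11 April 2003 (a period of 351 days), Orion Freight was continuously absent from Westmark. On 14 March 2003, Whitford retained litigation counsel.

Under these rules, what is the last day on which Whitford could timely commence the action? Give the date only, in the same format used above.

30 May 2003

The cause of action accrued on 2 March 1999, the date of the act.
The untolled deadline — 2 years after 2 March 1999 — is 2 March 2001.
Because the plaintiff's legal incapacity ran from 9 June 2000 to 11 July 2001, the deadline is extended by 397 days to 3 April 2002.
The period was tolled for 71 days by the written tolling agreement (29 November 2001 to 8 February 2002), pushing the deadline to 13 June 2002.
The defendant's absence from the jurisdiction from 25 April 2002 to 11 April 2003 tolled the period for 351 days, extending the deadline to 30 May 2003.
The other events in the timeline have no effect on the limitation period under the stated rules.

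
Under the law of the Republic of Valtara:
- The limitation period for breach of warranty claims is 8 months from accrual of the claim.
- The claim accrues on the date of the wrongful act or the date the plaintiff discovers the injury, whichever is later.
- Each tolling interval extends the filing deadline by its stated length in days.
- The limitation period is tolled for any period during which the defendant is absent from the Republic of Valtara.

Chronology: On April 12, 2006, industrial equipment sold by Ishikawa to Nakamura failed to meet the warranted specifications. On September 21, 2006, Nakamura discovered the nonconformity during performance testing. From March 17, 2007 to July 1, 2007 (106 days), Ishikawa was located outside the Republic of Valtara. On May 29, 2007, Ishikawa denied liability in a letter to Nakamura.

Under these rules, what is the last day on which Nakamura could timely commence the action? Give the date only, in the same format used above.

Taking the later of the act (April 12, 2006) and discovery (September 21, 2006), the claim accrued on September 21, 2006.
Adding the 8 months base period to September 21, 2006 gives a deadline of May 21, 2007, before any tolling.
Because the defendant's absence from the jurisdiction ran from March 17, 2007 to July 1, 2007, the deadline is extended by 106 days to September 4, 2007.
Nothing else in the chronology tolls or restarts the period.

September 4, 2007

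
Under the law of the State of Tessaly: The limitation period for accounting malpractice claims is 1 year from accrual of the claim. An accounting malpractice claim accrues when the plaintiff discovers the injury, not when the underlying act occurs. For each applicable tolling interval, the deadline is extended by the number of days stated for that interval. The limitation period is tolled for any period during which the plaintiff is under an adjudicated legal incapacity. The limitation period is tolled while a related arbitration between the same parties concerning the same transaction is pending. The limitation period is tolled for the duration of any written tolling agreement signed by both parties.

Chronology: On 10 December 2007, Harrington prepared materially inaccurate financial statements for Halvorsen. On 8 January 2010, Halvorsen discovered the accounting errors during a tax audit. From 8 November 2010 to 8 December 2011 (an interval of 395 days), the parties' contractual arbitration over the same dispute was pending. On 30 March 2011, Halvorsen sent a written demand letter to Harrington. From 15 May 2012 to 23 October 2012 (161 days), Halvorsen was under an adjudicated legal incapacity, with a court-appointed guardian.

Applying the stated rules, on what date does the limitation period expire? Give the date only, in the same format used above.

Under the discovery rule, the claim accrued on 8 January 2010, when Halvorsen discovered the injury — not on the 10 December 2007 date of the underlying act.
Adding the 1 year base period to 8 January 2010 gives a deadline of 8 January 2011, before any tolling.
The period was tolled for 395 days by the pending related arbitration (8 November 2010 to 8 December 2011), pushing the deadline to 7 February 2012.
The plaintiff's legal incapacity from 15 May 2012 to 23 October 2012 began after the period had already run on 7 February 2012, so it has no tolling effect.
Nothing else in the chronology tolls or restarts the period.

7 February 2012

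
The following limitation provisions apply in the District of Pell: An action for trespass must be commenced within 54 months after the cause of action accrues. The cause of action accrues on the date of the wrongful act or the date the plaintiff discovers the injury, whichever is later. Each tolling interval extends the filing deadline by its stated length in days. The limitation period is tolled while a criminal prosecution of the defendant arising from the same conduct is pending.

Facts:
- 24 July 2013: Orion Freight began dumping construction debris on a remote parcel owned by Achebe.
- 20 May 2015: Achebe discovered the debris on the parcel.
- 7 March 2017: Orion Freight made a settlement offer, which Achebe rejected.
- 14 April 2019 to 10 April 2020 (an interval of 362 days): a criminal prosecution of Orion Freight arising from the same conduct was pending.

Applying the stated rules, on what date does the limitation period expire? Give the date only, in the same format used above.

The claim accrued on 20 May 2015 — the later of the 24 July 2013 act and the 20 May 2015 discovery.
The untolled deadline — 54 months after 20 May 2015 — is 20 November 2019.
Because the pending criminal prosecution ran from 14 April 2019 to 10 April 2020, the deadline is extended by 362 days to 16 November 2020.
None of the other events listed affects the running of the period under the stated rules.

16 November 2020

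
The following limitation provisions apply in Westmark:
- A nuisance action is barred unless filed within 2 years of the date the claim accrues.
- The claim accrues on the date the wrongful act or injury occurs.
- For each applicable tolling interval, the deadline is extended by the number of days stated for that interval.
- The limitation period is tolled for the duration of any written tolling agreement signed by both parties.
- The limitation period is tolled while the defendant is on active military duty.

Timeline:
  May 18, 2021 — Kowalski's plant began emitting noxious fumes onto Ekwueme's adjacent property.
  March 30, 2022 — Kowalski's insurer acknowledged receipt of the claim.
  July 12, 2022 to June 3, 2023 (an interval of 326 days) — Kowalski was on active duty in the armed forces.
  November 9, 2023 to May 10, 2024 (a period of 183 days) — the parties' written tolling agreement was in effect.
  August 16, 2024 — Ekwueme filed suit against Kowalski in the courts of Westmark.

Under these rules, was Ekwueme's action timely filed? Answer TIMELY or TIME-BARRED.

The claim accrued on May 18, 2021, the date of the act.
Adding the 2 years base period to May 18, 2021 gives a deadline of May 18, 2023, before any tolling.
The period was tolled for 326 days by the defendant's active military service (July 12, 2022 to June 3, 2023), pushing the deadline to April 8, 2024.
The period was tolled for 183 days by the written tolling agreement (November 9, 2023 to May 10, 2024), pushing the deadline to October 8, 2024.
None of the other events listed affects the running of the period under the stated rules.
Ekwueme filed on August 16, 2024, before the October 8, 2024 deadline, so the action is timely.

TIMELY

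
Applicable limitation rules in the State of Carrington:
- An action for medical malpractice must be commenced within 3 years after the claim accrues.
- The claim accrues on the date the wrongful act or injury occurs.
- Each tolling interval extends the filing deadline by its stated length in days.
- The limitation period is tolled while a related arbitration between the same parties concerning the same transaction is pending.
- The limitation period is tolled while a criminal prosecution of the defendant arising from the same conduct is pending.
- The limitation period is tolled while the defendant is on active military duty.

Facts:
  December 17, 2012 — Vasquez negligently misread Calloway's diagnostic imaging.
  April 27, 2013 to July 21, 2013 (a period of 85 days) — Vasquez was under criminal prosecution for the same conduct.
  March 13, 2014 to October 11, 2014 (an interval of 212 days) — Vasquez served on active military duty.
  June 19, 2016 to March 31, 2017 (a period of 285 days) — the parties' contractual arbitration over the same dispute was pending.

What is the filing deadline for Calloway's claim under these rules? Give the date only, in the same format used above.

July 21, 2017

The limitation period began to run on December 17, 2012.
The untolled deadline — 3 years after December 17, 2012 — is December 17, 2015.
Because the pending criminal prosecution ran from April 27, 2013 to July 21, 2013, the deadline is extended by 85 days to March 11, 2016.
The period was tolled for 212 days by the defendant's active military service (March 13, 2014 to October 11, 2014), pushing the deadline to October 9, 2016.
The period was tolled for 285 days by the pending related arbitration (June 19, 2016 to March 31, 2017), pushing the deadline to July 21, 2017.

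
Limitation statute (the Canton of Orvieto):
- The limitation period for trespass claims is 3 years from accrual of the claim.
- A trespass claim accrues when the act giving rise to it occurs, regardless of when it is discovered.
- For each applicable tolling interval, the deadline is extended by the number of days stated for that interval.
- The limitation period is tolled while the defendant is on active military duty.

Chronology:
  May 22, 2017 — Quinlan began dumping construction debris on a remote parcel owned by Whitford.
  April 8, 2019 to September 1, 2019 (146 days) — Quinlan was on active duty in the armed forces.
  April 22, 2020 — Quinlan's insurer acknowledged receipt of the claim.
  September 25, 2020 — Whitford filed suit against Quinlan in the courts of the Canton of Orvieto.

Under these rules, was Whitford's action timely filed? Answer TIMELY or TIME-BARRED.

The claim accrued on May 22, 2017, when the wrongful act occurred.
Adding the 3 years base period to May 22, 2017 gives a deadline of May 22, 2020, before any tolling.
Because the defendant's active military service ran from April 8, 2019 to September 1, 2019, the deadline is extended by 146 days to October 15, 2020.
Nothing else in the chronology tolls or restarts the period.
The September 25, 2020 filing precedes the October 15, 2020 deadline; the claim is timely.

TIMELY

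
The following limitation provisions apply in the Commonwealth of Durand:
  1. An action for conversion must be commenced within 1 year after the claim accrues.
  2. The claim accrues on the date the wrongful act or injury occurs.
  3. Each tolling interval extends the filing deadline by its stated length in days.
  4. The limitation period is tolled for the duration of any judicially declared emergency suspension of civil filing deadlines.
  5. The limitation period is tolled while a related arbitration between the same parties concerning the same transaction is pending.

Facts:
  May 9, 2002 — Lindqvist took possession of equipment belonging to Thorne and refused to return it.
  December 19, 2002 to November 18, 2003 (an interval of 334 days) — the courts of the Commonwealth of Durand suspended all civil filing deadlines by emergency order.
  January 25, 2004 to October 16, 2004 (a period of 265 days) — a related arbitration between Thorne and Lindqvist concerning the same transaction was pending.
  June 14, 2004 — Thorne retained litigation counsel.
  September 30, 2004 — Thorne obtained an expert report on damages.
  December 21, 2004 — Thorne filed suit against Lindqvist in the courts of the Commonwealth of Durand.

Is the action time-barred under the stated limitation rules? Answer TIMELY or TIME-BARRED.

The limitation period began to run on May 9, 2002.
1 year from May 9, 2002 is May 9, 2003.
The emergency suspension of filing deadlines from December 19, 2002 to November 18, 2003 tolled the period for 334 days, extending the deadline to April 7, 2004.
Because the pending related arbitration ran from January 25, 2004 to October 16, 2004, the deadline is extended by 265 days to December 28, 2004.
The other events in the timeline have no effect on the limitation period under the stated rules.
Thorne filed on December 21, 2004, before the December 28, 2004 deadline, so the action is timely.

TIMELY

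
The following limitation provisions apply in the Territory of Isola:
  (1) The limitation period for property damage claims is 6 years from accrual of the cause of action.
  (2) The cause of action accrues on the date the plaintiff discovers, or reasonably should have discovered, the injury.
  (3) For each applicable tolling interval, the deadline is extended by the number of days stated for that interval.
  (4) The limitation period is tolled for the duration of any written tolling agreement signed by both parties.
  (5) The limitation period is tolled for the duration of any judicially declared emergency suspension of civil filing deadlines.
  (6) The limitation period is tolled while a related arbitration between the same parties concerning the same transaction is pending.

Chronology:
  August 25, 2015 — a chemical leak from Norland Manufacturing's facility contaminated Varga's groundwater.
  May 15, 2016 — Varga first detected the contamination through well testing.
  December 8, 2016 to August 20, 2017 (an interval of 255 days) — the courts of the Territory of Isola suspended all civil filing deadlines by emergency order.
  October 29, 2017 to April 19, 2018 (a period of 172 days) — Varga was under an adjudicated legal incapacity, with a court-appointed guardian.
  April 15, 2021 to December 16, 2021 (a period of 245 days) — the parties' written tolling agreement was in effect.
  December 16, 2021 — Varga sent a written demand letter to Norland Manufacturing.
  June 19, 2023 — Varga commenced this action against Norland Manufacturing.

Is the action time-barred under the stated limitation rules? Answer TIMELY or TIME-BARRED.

TIMELY

Accrual is tied to discovery, so the period began on May 15, 2016 rather than on August 25, 2015 when the act occurred.
Adding the 6 years base period to May 15, 2016 gives a deadline of May 15, 2022, before any tolling.
The period was tolled for 255 days by the emergency suspension of filing deadlines (December 8, 2016 to August 20, 2017), pushing the deadline to January 25, 2023.
Because the written tolling agreement ran from April 15, 2021 to December 16, 2021, the deadline is extended by 245 days to September 27, 2023.
The plaintiff's legal incapacity from October 29, 2017 to April 19, 2018 does not toll the period, because no stated rule makes the plaintiff's incapacity a tolling event.
None of the other events listed affects the running of the period under the stated rules.
The June 19, 2023 filing precedes the September 27, 2023 deadline; the claim is timely.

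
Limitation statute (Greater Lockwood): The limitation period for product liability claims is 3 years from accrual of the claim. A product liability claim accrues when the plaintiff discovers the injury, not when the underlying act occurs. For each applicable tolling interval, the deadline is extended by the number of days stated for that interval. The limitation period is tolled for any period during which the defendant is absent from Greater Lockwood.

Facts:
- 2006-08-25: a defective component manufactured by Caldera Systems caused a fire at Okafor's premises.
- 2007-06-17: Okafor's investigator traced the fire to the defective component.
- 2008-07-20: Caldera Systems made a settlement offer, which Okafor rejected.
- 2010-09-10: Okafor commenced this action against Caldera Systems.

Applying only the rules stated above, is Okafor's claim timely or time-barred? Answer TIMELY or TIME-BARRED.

TIME-BARRED

The claim did not accrue until Okafor discovered the injury on 2007-06-17; the 2006-08-25 act date does not start the clock under the stated rule.
The untolled deadline — 3 years after 2007-06-17 — is 2010-06-17.
Nothing else in the chronology tolls or restarts the period.
Filing on 2010-09-10 missed the 2010-06-17 deadline — the action is time-barred.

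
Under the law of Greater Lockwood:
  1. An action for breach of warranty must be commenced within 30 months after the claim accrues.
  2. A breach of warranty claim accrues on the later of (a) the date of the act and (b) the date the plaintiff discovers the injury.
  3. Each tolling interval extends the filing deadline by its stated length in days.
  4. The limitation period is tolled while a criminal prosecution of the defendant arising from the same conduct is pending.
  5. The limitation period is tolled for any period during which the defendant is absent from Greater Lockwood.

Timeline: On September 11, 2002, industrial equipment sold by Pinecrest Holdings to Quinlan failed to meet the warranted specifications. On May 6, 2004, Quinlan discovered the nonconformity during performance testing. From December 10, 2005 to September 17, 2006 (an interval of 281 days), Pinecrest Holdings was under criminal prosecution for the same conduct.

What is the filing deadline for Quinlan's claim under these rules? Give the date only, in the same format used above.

Taking the later of the act (September 11, 2002) and discovery (May 6, 2004), the claim accrued on May 6, 2004.
The untolled deadline — 30 months after May 6, 2004 — is November 6, 2006.
The pending criminal prosecution from December 10, 2005 to September 17, 2006 tolled the period for 281 days, extending the deadline to August 14, 2007.

August 14, 2007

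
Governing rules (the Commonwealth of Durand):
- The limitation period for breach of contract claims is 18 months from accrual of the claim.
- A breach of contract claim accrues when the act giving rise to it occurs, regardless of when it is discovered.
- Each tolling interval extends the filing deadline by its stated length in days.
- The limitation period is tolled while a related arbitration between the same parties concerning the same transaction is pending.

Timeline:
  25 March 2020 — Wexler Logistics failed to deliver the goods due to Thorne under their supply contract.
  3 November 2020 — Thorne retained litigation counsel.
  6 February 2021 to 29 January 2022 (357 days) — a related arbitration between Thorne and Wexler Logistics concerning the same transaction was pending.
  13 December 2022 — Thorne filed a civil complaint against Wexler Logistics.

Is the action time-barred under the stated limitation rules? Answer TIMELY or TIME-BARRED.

TIME-BARRED

The claim accrued on 25 March 2020, the date of the act.
The untolled deadline — 18 months after 25 March 2020 — is 25 September 2021.
Because the pending related arbitration ran from 6 February 2021 to 29 January 2022, the deadline is extended by 357 days to 17 September 2022.
Nothing else in the chronology tolls or restarts the period.
Thorne filed on 13 December 2022, after the 17 September 2022 deadline, so the action is time-barred.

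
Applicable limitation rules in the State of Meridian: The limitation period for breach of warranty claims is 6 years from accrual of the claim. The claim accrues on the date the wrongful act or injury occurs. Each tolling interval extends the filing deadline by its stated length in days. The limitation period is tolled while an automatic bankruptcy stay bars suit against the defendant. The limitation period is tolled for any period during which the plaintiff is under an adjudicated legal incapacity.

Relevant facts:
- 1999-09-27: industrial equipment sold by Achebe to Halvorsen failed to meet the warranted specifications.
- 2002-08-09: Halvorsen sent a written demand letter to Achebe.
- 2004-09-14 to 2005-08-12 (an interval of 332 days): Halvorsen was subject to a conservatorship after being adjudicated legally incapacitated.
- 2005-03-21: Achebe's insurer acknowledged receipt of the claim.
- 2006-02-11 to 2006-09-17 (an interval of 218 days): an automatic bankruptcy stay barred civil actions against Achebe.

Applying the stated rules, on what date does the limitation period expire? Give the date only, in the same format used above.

The claim accrued on 1999-09-27, when the wrongful act occurred.
The untolled deadline — 6 years after 1999-09-27 — is 2005-09-27.
The period was tolled for 332 days by the plaintiff's legal incapacity (2004-09-14 to 2005-08-12), pushing the deadline to 2006-08-25.
The period was tolled for 218 days by the automatic bankruptcy stay (2006-02-11 to 2006-09-17), pushing the deadline to 2007-03-31.
None of the other events listed affects the running of the period under the stated rules.

2007-03-31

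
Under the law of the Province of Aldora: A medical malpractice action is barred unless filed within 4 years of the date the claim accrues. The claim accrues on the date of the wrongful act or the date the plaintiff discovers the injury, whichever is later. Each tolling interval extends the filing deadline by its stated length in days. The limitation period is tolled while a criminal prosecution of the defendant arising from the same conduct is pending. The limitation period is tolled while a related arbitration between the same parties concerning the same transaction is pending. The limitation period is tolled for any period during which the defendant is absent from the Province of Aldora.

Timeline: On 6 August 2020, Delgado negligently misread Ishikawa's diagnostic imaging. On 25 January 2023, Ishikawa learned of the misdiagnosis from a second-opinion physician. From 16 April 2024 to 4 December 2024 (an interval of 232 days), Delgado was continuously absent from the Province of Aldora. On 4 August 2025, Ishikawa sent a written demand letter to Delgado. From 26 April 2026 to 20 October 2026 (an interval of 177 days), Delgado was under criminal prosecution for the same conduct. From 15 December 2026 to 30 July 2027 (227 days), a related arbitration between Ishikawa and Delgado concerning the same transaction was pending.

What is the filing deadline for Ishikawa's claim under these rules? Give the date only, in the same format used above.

22 October 2028

Taking the later of the act (6 August 2020) and discovery (25 January 2023), the claim accrued on 25 January 2023.
The untolled deadline — 4 years after 25 January 2023 — is 25 January 2027.
Because the defendant's absence from the jurisdiction ran from 16 April 2024 to 4 December 2024, the deadline is extended by 232 days to 14 September 2027.
Because the pending criminal prosecution ran from 26 April 2026 to 20 October 2026, the deadline is extended by 177 days to 9 March 2028.
Because the pending related arbitration ran from 15 December 2026 to 30 July 2027, the deadline is extended by 227 days to 22 October 2028.
Nothing else in the chronology tolls or restarts the period.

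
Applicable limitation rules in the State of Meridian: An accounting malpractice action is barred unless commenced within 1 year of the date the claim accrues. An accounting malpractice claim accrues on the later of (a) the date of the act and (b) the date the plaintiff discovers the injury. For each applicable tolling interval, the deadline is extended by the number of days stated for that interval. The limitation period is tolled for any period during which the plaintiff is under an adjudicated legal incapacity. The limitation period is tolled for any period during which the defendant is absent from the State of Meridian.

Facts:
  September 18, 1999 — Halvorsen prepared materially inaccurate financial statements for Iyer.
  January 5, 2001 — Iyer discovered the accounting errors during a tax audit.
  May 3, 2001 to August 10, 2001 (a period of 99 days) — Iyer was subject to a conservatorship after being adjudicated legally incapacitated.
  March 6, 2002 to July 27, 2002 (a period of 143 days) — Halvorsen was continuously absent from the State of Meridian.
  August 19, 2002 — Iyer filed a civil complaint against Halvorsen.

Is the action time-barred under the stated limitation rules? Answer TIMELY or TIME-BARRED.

Taking the later of the act (September 18, 1999) and discovery (January 5, 2001), the claim accrued on January 5, 2001.
The untolled deadline — 1 year after January 5, 2001 — is January 5, 2002.
The period was tolled for 99 days by the plaintiff's legal incapacity (May 3, 2001 to August 10, 2001), pushing the deadline to April 14, 2002.
Because the defendant's absence from the jurisdiction ran from March 6, 2002 to July 27, 2002, the deadline is extended by 143 days to September 4, 2002.
Iyer filed on August 19, 2002, before the September 4, 2002 deadline, so the action is timely.

TIMELY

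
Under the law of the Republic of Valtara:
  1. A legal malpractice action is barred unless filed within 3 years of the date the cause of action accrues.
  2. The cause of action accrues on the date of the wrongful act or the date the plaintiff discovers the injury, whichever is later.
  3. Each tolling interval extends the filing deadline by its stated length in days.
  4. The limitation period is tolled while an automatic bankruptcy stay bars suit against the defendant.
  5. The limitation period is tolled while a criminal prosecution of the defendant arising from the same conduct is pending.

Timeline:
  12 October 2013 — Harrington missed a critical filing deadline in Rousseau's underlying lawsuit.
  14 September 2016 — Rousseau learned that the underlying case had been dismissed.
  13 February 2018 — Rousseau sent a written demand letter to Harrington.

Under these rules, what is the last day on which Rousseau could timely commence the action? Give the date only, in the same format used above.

Because discovery on 14 September 2016 post-dates the 12 October 2013 act, accrual under the later-of rule falls on 14 September 2016.
3 years from 14 September 2016 is 14 September 2019.
None of the other events listed affects the running of the period under the stated rules.

14 September 2019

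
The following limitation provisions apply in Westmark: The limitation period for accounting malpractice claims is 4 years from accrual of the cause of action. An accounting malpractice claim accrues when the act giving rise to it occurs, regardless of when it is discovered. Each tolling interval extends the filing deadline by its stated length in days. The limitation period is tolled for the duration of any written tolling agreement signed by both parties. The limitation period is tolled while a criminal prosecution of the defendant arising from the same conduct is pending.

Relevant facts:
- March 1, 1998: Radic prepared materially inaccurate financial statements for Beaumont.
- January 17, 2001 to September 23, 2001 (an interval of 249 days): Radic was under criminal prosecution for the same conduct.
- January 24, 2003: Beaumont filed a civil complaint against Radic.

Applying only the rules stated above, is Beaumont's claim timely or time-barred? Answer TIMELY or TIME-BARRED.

TIME-BARRED

The claim accrued on March 1, 1998, when the wrongful act occurred.
Adding the 4 years base period to March 1, 1998 gives a deadline of March 1, 2002, before any tolling.
The pending criminal prosecution from January 17, 2001 to September 23, 2001 tolled the period for 249 days, extending the deadline to November 5, 2002.
The January 24, 2003 filing falls after the November 5, 2002 deadline; the claim is time-barred.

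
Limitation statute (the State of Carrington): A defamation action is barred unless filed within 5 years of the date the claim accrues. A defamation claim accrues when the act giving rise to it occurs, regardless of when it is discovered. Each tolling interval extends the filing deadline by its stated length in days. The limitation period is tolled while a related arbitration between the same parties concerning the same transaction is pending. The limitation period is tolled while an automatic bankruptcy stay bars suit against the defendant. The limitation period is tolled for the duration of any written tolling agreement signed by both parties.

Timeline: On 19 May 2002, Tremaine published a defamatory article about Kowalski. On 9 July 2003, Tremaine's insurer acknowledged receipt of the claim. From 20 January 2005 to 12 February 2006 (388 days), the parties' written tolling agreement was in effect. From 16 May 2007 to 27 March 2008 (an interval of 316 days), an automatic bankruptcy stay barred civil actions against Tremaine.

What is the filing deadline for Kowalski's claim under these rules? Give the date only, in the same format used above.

The claim accrued on 19 May 2002, when the wrongful act occurred.
Adding the 5 years base period to 19 May 2002 gives a deadline of 19 May 2007, before any tolling.
The written tolling agreement from 20 January 2005 to 12 February 2006 tolled the period for 388 days, extending the deadline to 10 June 2008.
Because the automatic bankruptcy stay ran from 16 May 2007 to 27 March 2008, the deadline is extended by 316 days to 22 April 2009.
Nothing else in the chronology tolls or restarts the period.

22 April 2009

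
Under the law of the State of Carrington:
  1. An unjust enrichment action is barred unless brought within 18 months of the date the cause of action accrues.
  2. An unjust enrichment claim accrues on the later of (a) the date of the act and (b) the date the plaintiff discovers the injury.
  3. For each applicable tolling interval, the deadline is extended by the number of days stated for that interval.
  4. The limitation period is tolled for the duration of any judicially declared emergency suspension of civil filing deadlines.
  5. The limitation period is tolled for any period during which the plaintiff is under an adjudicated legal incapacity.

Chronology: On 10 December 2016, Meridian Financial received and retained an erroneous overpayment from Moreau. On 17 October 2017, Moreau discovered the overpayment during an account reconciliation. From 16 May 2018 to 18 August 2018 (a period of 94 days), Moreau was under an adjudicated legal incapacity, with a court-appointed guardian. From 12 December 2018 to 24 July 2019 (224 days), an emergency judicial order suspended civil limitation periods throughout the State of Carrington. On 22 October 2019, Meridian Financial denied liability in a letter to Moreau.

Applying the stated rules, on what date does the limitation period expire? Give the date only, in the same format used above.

Because discovery on 17 October 2017 post-dates the 10 December 2016 act, accrual under the later-of rule falls on 17 October 2017.
Adding the 18 months base period to 17 October 2017 gives a deadline of 17 April 2019, before any tolling.
Because the plaintiff's legal incapacity ran from 16 May 2018 to 18 August 2018, the deadline is extended by 94 days to 20 July 2019.
The emergency suspension of filing deadlines from 12 December 2018 to 24 July 2019 tolled the period for 224 days, extending the deadline to 29 February 2020.
The other events in the timeline have no effect on the limitation period under the stated rules.

29 February 2020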